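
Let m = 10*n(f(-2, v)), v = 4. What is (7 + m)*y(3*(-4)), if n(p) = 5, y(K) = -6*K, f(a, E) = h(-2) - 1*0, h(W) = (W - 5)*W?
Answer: 4104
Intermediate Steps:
h(W) = W*(-5 + W) (h(W) = (-5 + W)*W = W*(-5 + W))
f(a, E) = 14 (f(a, E) = -2*(-5 - 2) - 1*0 = -2*(-7) + 0 = 14 + 0 = 14)
m = 50 (m = 10*5 = 50)
(7 + m)*y(3*(-4)) = (7 + 50)*(-18*(-4)) = 57*(-6*(-12)) = 57*72 = 4104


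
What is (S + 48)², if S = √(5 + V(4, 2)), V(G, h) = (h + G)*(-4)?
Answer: (48 + I*√19)² ≈ 2285.0 + 418.45*I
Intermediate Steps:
V(G, h) = -4*G - 4*h (V(G, h) = (G + h)*(-4) = -4*G - 4*h)
S = I*√19 (S = √(5 + (-4*4 - 4*2)) = √(5 + (-16 - 8)) = √(5 - 24) = √(-19) = I*√19 ≈ 4.3589*I)
(S + 48)² = (I*√19 + 48)² = (48 + I*√19)²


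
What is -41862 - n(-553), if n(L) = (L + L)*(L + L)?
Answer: -1265098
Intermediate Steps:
n(L) = 4*L² (n(L) = (2*L)*(2*L) = 4*L²)
-41862 - n(-553) = -41862 - 4*(-553)² = -41862 - 4*305809 = -41862 - 1*1223236 = -41862 - 1223236 = -1265098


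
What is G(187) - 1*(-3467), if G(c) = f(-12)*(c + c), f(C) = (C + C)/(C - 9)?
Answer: 27261/7 ≈ 3894.4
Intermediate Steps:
f(C) = 2*C/(-9 + C) (f(C) = (2*C)/(-9 + C) = 2*C/(-9 + C))
G(c) = 16*c/7 (G(c) = (2*(-12)/(-9 - 12))*(c + c) = (2*(-12)/(-21))*(2*c) = (2*(-12)*(-1/21))*(2*c) = 8*(2*c)/7 = 16*c/7)
G(187) - 1*(-3467) = (16/7)*187 - 1*(-3467) = 2992/7 + 3467 = 27261/7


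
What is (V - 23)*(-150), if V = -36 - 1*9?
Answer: 10200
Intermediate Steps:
V = -45 (V = -36 - 9 = -45)
(V - 23)*(-150) = (-45 - 23)*(-150) = -68*(-150) = 10200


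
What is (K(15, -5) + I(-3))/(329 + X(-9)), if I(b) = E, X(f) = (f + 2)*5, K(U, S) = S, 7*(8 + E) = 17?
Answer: -37/1029 ≈ -0.035957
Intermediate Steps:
E = -39/7 (E = -8 + (⅐)*17 = -8 + 17/7 = -39/7 ≈ -5.5714)
X(f) = 10 + 5*f (X(f) = (2 + f)*5 = 10 + 5*f)
I(b) = -39/7
(K(15, -5) + I(-3))/(329 + X(-9)) = (-5 - 39/7)/(329 + (10 + 5*(-9))) = -74/(7*(329 + (10 - 45))) = -74/(7*(329 - 35)) = -74/7/294 = -74/7*1/294 = -37/1029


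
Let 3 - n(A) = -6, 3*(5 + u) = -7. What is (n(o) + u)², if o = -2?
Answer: 25/9 ≈ 2.7778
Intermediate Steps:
u = -22/3 (u = -5 + (⅓)*(-7) = -5 - 7/3 = -22/3 ≈ -7.3333)
n(A) = 9 (n(A) = 3 - 1*(-6) = 3 + 6 = 9)
(n(o) + u)² = (9 - 22/3)² = (5/3)² = 25/9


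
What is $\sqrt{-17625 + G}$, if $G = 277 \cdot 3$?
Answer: $3 i \sqrt{1866} \approx 129.59 i$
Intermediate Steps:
$G = 831$
$\sqrt{-17625 + G} = \sqrt{-17625 + 831} = \sqrt{-16794} = 3 i \sqrt{1866}$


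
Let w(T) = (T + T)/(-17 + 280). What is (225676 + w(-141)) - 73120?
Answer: 40121946/263 ≈ 1.5256e+5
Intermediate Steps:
w(T) = 2*T/263 (w(T) = (2*T)/263 = (2*T)*(1/263) = 2*T/263)
(225676 + w(-141)) - 73120 = (225676 + (2/263)*(-141)) - 73120 = (225676 - 282/263) - 73120 = 59352506/263 - 73120 = 40121946/263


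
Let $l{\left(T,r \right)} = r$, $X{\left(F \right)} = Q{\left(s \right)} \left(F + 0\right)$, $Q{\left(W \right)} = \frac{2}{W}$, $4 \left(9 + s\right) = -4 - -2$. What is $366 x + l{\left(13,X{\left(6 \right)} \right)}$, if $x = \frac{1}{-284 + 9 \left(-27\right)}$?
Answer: $- \frac{19602}{10013} \approx -1.9577$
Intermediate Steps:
$s = - \frac{19}{2}$ ($s = -9 + \frac{-4 - -2}{4} = -9 + \frac{-4 + 2}{4} = -9 + \frac{1}{4} \left(-2\right) = -9 - \frac{1}{2} = - \frac{19}{2} \approx -9.5$)
$X{\left(F \right)} = - \frac{4 F}{19}$ ($X{\left(F \right)} = \frac{2}{- \frac{19}{2}} \left(F + 0\right) = 2 \left(- \frac{2}{19}\right) F = - \frac{4 F}{19}$)
$x = - \frac{1}{527}$ ($x = \frac{1}{-284 - 243} = \frac{1}{-527} = - \frac{1}{527} \approx -0.0018975$)
$366 x + l{\left(13,X{\left(6 \right)} \right)} = 366 \left(- \frac{1}{527}\right) - \frac{24}{19} = - \frac{366}{527} - \frac{24}{19} = - \frac{19602}{10013}$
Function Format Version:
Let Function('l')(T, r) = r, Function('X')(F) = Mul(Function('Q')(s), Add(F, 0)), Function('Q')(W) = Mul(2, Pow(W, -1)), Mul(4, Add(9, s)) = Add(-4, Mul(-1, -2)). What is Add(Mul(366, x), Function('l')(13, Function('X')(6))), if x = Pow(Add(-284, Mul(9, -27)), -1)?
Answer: Rational(-19602, 10013) ≈ -1.9577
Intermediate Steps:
s = Rational(-19, 2) (s = Add(-9, Mul(Rational(1, 4), Add(-4, Mul(-1, -2)))) = Add(-9, Mul(Rational(1, 4), Add(-4, 2))) = Add(-9, Mul(Rational(1, 4), -2)) = Add(-9, Rational(-1, 2)) = Rational(-19, 2) ≈ -9.5000)
Function('X')(F) = Mul(Rational(-4, 19), F) (Function('X')(F) = Mul(Mul(2, Pow(Rational(-19, 2), -1)), Add(F, 0)) = Mul(Mul(2, Rational(-2, 19)), F) = Mul(Rational(-4, 19), F))
x = Rational(-1, 527) (x = Pow(Add(-284, -243), -1) = Pow(-527, -1) = Rational(-1, 527) ≈ -0.0018975)
Add(Mul(366, x), Function('l')(13, Function('X')(6))) = Add(Mul(366, Rational(-1, 527)), Mul(Rational(-4, 19), 6)) = Add(Rational(-366, 527), Rational(-24, 19)) = Rational(-19602, 10013)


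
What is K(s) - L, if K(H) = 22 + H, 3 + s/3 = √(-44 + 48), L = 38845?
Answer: -38826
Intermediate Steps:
s = -3 (s = -9 + 3*√(-44 + 48) = -9 + 3*√4 = -9 + 3*2 = -9 + 6 = -3)
K(s) - L = (22 - 3) - 1*38845 = 19 - 38845 = -38826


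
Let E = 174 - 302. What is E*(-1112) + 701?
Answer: 143037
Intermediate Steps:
E = -128
E*(-1112) + 701 = -128*(-1112) + 701 = 142336 + 701 = 143037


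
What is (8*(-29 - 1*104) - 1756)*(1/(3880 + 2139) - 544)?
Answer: 9233624700/6019 ≈ 1.5341e+6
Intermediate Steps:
(8*(-29 - 1*104) - 1756)*(1/(3880 + 2139) - 544) = (8*(-29 - 104) - 1756)*(1/6019 - 544) = (8*(-133) - 1756)*(1/6019 - 544) = (-1064 - 1756)*(-3274335/6019) = -2820*(-3274335/6019) = 9233624700/6019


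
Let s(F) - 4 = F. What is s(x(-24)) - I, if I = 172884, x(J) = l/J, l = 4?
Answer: -1037281/6 ≈ -1.7288e+5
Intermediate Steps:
x(J) = 4/J
s(F) = 4 + F
s(x(-24)) - I = (4 + 4/(-24)) - 1*172884 = (4 + 4*(-1/24)) - 172884 = (4 - ⅙) - 172884 = 23/6 - 172884 = -1037281/6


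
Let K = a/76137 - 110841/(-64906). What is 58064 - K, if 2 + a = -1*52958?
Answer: 286932661276351/4941748122 ≈ 58063.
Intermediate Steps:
a = -52960 (a = -2 - 1*52958 = -2 - 52958 = -52960)
K = 5001679457/4941748122 (K = -52960/76137 - 110841/(-64906) = -52960*1/76137 - 110841*(-1/64906) = -52960/76137 + 110841/64906 = 5001679457/4941748122 ≈ 1.0121)
58064 - K = 58064 - 1*5001679457/4941748122 = 58064 - 5001679457/4941748122 = 286932661276351/4941748122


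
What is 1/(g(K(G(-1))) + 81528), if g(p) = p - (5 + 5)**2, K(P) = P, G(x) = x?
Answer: 1/81427 ≈ 1.2281e-5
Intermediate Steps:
g(p) = -100 + p (g(p) = p - 1*10**2 = p - 1*100 = p - 100 = -100 + p)
1/(g(K(G(-1))) + 81528) = 1/((-100 - 1) + 81528) = 1/(-101 + 81528) = 1/81427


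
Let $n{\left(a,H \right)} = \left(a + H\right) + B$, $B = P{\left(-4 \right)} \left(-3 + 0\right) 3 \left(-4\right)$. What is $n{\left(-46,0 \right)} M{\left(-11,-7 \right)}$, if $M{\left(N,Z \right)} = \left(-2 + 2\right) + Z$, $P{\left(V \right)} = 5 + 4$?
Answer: $-1946$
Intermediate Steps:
$P{\left(V \right)} = 9$
$B = 324$ ($B = 9 \left(-3 + 0\right) 3 \left(-4\right) = 9 \left(-3\right) 3 \left(-4\right) = \left(-27\right) 3 \left(-4\right) = \left(-81\right) \left(-4\right) = 324$)
$n{\left(a,H \right)} = 324 + H + a$ ($n{\left(a,H \right)} = \left(a + H\right) + 324 = \left(H + a\right) + 324 = 324 + H + a$)
$M{\left(N,Z \right)} = Z$ ($M{\left(N,Z \right)} = 0 + Z = Z$)
$n{\left(-46,0 \right)} M{\left(-11,-7 \right)} = \left(324 + 0 - 46\right) \left(-7\right) = 278 \left(-7\right) = -1946$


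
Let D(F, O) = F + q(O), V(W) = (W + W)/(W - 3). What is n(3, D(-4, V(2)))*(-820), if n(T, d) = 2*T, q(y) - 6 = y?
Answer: -4920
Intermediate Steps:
V(W) = 2*W/(-3 + W) (V(W) = (2*W)/(-3 + W) = 2*W/(-3 + W))
q(y) = 6 + y
D(F, O) = 6 + F + O (D(F, O) = F + (6 + O) = 6 + F + O)
n(3, D(-4, V(2)))*(-820) = (2*3)*(-820) = 6*(-820) = -4920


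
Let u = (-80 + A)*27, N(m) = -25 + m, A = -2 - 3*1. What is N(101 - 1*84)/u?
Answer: 8/2295 ≈ 0.0034858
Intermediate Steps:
A = -5 (A = -2 - 3 = -5)
u = -2295 (u = (-80 - 5)*27 = -85*27 = -2295)
N(101 - 1*84)/u = (-25 + (101 - 1*84))/(-2295) = (-25 + (101 - 84))*(-1/2295) = (-25 + 17)*(-1/2295) = -8*(-1/2295) = 8/2295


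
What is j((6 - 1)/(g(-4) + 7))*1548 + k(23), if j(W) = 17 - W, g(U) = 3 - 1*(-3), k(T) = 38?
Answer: 334862/13 ≈ 25759.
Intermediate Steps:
g(U) = 6 (g(U) = 3 + 3 = 6)
j((6 - 1)/(g(-4) + 7))*1548 + k(23) = (17 - (6 - 1)/(6 + 7))*1548 + 38 = (17 - 5/13)*1548 + 38 = (216/13)*1548 + 38 = 334368/13 + 38 = 334862/13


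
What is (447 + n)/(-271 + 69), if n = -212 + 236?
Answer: -471/202 ≈ -2.3317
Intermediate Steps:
n = 24
(447 + n)/(-271 + 69) = (447 + 24)/(-271 + 69) = 471/(-202) = 471*(-1/202) = -471/202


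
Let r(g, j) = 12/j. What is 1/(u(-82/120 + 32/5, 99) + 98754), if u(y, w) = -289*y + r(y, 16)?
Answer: 30/2913079 ≈ 1.0298e-5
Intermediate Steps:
u(y, w) = ¾ - 289*y (u(y, w) = -289*y + 12/16 = -289*y + 12*(1/16) = -289*y + ¾ = ¾ - 289*y)
1/(u(-82/120 + 32/5, 99) + 98754) = 1/((¾ - 289*(-82/120 + 32/5)) + 98754) = 1/((¾ - 289*(-82*1/120 + 32*(⅕))) + 98754) = 1/((¾ - 289*(-41/60 + 32/5)) + 98754) = 1/((¾ - 289*343/60) + 98754) = 1/((¾ - 99127/60) + 98754) = 1/(-49541/30 + 98754) = 1/(2913079/30) = 30/2913079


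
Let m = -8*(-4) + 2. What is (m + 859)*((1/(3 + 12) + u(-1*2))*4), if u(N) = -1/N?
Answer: 30362/15 ≈ 2024.1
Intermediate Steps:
m = 34 (m = 32 + 2 = 34)
(m + 859)*((1/(3 + 12) + u(-1*2))*4) = (34 + 859)*((1/(3 + 12) - 1/((-1*2)))*4) = 893*((1/15 - 1/(-2))*4) = 893*((1/15 - 1*(-1/2))*4) = 893*((1/15 + 1/2)*4) = 893*((17/30)*4) = 893*(34/15) = 30362/15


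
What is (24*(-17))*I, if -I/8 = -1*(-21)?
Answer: 68544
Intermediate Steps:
I = -168 (I = -(-8)*(-21) = -8*21 = -168)
(24*(-17))*I = (24*(-17))*(-168) = -408*(-168) = 68544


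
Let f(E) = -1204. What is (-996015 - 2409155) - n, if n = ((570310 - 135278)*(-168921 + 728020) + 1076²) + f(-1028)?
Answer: -243230517910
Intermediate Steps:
n = 243227112740 (n = ((570310 - 135278)*(-168921 + 728020) + 1076²) - 1204 = (435032*559099 + 1157776) - 1204 = (243225956168 + 1157776) - 1204 = 243227113944 - 1204 = 243227112740)
(-996015 - 2409155) - n = (-996015 - 2409155) - 1*243227112740 = -3405170 - 243227112740 = -243230517910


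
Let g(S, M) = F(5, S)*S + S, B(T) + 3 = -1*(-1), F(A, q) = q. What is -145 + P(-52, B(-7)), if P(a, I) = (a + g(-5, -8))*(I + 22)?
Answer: -785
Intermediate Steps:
B(T) = -2 (B(T) = -3 - 1*(-1) = -3 + 1 = -2)
g(S, M) = S + S² (g(S, M) = S*S + S = S² + S = S + S²)
P(a, I) = (20 + a)*(22 + I) (P(a, I) = (a - 5*(1 - 5))*(I + 22) = (a - 5*(-4))*(22 + I) = (a + 20)*(22 + I) = (20 + a)*(22 + I))
-145 + P(-52, B(-7)) = -145 + (440 + 20*(-2) + 22*(-52) - 2*(-52)) = -145 + (440 - 40 - 1144 + 104) = -145 - 640 = -785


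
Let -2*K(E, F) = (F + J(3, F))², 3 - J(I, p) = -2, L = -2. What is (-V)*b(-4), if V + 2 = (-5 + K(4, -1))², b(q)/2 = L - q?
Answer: -668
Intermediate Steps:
J(I, p) = 5 (J(I, p) = 3 - 1*(-2) = 3 + 2 = 5)
K(E, F) = -(5 + F)²/2 (K(E, F) = -(F + 5)²/2 = -(5 + F)²/2)
b(q) = -4 - 2*q (b(q) = 2*(-2 - q) = -4 - 2*q)
V = 167 (V = -2 + (-5 - (5 - 1)²/2)² = -2 + (-5 - ½*4²)² = -2 + (-5 - ½*16)² = -2 + (-5 - 8)² = -2 + (-13)² = -2 + 169 = 167)
(-V)*b(-4) = (-1*167)*(-4 - 2*(-4)) = -167*(-4 + 8) = -167*4 = -668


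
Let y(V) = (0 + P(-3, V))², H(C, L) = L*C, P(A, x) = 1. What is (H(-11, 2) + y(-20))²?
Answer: 441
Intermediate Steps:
H(C, L) = C*L
y(V) = 1 (y(V) = (0 + 1)² = 1² = 1)
(H(-11, 2) + y(-20))² = (-11*2 + 1)² = (-22 + 1)² = (-21)² = 441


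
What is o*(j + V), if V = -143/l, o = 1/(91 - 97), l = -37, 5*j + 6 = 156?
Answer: -1253/222 ≈ -5.6441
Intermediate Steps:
j = 30 (j = -6/5 + (⅕)*156 = -6/5 + 156/5 = 30)
o = -⅙ (o = 1/(-6) = -⅙ ≈ -0.16667)
V = 143/37 (V = -143/(-37) = -143*(-1/37) = 143/37 ≈ 3.8649)
o*(j + V) = -(30 + 143/37)/6 = -⅙*1253/37 = -1253/222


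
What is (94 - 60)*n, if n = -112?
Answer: -3808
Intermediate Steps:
(94 - 60)*n = (94 - 60)*(-112) = 34*(-112) = -3808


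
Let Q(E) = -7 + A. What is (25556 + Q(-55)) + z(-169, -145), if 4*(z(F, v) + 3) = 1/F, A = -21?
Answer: 17254899/676 ≈ 25525.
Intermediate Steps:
Q(E) = -28 (Q(E) = -7 - 21 = -28)
z(F, v) = -3 + 1/(4*F)
(25556 + Q(-55)) + z(-169, -145) = (25556 - 28) + (-3 + (1/4)/(-169)) = 25528 + (-3 + (1/4)*(-1/169)) = 25528 + (-3 - 1/676) = 25528 - 2029/676 = 17254899/676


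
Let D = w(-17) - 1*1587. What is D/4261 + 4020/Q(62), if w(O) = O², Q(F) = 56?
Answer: 4264133/59654 ≈ 71.481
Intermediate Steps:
D = -1298 (D = (-17)² - 1*1587 = 289 - 1587 = -1298)
D/4261 + 4020/Q(62) = -1298/4261 + 4020/56 = -1298*1/4261 + 4020*(1/56) = -1298/4261 + 1005/14 = 4264133/59654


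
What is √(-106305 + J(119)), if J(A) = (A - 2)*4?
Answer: I*√105837 ≈ 325.33*I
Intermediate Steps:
J(A) = -8 + 4*A (J(A) = (-2 + A)*4 = -8 + 4*A)
√(-106305 + J(119)) = √(-106305 + (-8 + 4*119)) = √(-106305 + (-8 + 476)) = √(-106305 + 468) = √(-105837) = I*√105837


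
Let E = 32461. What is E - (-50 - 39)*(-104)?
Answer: 23205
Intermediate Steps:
E - (-50 - 39)*(-104) = 32461 - (-50 - 39)*(-104) = 32461 - (-89)*(-104) = 32461 - 1*9256 = 32461 - 9256 = 23205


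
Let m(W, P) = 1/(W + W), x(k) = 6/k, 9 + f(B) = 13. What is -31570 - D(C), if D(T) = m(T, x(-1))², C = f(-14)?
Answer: -2020481/64 ≈ -31570.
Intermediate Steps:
f(B) = 4 (f(B) = -9 + 13 = 4)
C = 4
m(W, P) = 1/(2*W)
D(T) = 1/(4*T²) (D(T) = (1/(2*T))² = 1/(4*T²))
-31570 - D(C) = -31570 - 1/(4*4²) = -31570 - 1/(4*16) = -31570 - 1*1/64 = -31570 - 1/64 = -2020481/64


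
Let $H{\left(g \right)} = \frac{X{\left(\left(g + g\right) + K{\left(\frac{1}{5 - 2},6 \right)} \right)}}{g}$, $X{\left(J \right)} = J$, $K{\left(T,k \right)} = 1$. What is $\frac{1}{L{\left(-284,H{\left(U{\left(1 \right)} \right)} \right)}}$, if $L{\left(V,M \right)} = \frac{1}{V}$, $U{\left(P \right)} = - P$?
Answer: $-284$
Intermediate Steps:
$H{\left(g \right)} = \frac{1 + 2 g}{g}$ ($H{\left(g \right)} = \frac{\left(g + g\right) + 1}{g} = \frac{2 g + 1}{g} = \frac{1 + 2 g}{g}$)
$\frac{1}{L{\left(-284,H{\left(U{\left(1 \right)} \right)} \right)}} = \frac{1}{\frac{1}{-284}} = \frac{1}{- \frac{1}{284}} = -284$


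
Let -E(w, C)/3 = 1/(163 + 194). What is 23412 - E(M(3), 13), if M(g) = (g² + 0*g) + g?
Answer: 2786029/119 ≈ 23412.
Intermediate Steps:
M(g) = g + g² (M(g) = (g² + 0) + g = g² + g = g + g²)
E(w, C) = -1/119 (E(w, C) = -3/(163 + 194) = -3/357 = -3*1/357 = -1/119)
23412 - E(M(3), 13) = 23412 - 1*(-1/119) = 23412 + 1/119 = 2786029/119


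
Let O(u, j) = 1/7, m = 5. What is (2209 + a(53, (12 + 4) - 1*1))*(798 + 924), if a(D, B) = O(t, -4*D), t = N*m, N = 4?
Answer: 3804144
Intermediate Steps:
t = 20 (t = 4*5 = 20)
O(u, j) = ⅐
a(D, B) = ⅐
(2209 + a(53, (12 + 4) - 1*1))*(798 + 924) = (2209 + ⅐)*(798 + 924) = (15464/7)*1722 = 3804144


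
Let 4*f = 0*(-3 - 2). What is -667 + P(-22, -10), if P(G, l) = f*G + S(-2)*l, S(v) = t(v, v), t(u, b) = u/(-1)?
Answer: -687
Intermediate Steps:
t(u, b) = -u (t(u, b) = u*(-1) = -u)
f = 0 (f = (0*(-3 - 2))/4 = (0*(-5))/4 = (1/4)*0 = 0)
S(v) = -v
P(G, l) = 2*l (P(G, l) = 0*G + (-1*(-2))*l = 0 + 2*l = 2*l)
-667 + P(-22, -10) = -667 + 2*(-10) = -667 - 20 = -687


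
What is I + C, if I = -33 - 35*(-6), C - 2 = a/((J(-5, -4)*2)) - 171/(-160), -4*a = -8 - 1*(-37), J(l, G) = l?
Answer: 28927/160 ≈ 180.79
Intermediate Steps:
a = -29/4 (a = -(-8 - 1*(-37))/4 = -(-8 + 37)/4 = -¼*29 = -29/4 ≈ -7.2500)
C = 607/160 (C = 2 + (-29/(4*((-5*2))) - 171/(-160)) = 2 + (-29/4/(-10) - 171*(-1/160)) = 2 + (-29/4*(-⅒) + 171/160) = 2 + (29/40 + 171/160) = 2 + 287/160 = 607/160 ≈ 3.7938)
I = 177 (I = -33 - 1*(-210) = -33 + 210 = 177)
I + C = 177 + 607/160 = 28927/160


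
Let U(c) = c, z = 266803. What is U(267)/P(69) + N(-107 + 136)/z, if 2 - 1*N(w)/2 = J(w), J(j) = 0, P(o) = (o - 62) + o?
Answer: 71236705/20277028 ≈ 3.5132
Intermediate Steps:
P(o) = -62 + 2*o (P(o) = (-62 + o) + o = -62 + 2*o)
N(w) = 4 (N(w) = 4 - 2*0 = 4 + 0 = 4)
U(267)/P(69) + N(-107 + 136)/z = 267/(-62 + 2*69) + 4/266803 = 267/(-62 + 138) + 4*(1/266803) = 267/76 + 4/266803 = 71236705/20277028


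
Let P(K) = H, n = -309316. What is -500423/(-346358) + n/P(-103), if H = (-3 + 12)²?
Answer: -107093536865/28054998 ≈ -3817.3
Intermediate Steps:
H = 81 (H = 9² = 81)
P(K) = 81
-500423/(-346358) + n/P(-103) = -500423/(-346358) - 309316/81 = -500423*(-1/346358) - 309316*1/81 = 500423/346358 - 309316/81 = -107093536865/28054998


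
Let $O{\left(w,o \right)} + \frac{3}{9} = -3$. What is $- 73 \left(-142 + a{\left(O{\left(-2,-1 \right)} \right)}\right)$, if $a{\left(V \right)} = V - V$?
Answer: $10366$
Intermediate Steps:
$O{\left(w,o \right)} = - \frac{10}{3}$ ($O{\left(w,o \right)} = - \frac{1}{3} - 3 = - \frac{10}{3}$)
$a{\left(V \right)} = 0$
$- 73 \left(-142 + a{\left(O{\left(-2,-1 \right)} \right)}\right) = - 73 \left(-142 + 0\right) = \left(-73\right) \left(-142\right) = 10366$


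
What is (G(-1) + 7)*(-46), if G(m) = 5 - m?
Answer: -598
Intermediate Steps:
(G(-1) + 7)*(-46) = ((5 - 1*(-1)) + 7)*(-46) = ((5 + 1) + 7)*(-46) = (6 + 7)*(-46) = 13*(-46) = -598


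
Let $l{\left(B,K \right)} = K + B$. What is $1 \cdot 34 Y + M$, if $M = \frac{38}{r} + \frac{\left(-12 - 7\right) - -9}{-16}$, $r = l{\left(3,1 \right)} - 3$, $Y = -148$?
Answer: $- \frac{39947}{8} \approx -4993.4$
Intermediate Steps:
$l{\left(B,K \right)} = B + K$
$r = 1$ ($r = \left(3 + 1\right) - 3 = 4 - 3 = 1$)
$M = \frac{309}{8}$ ($M = \frac{38}{1} + \frac{\left(-12 - 7\right) - -9}{-16} = 38 \cdot 1 + \left(-19 + 9\right) \left(- \frac{1}{16}\right) = 38 - - \frac{5}{8} = 38 + \frac{5}{8} = \frac{309}{8} \approx 38.625$)
$1 \cdot 34 Y + M = 1 \cdot 34 \left(-148\right) + \frac{309}{8} = 34 \left(-148\right) + \frac{309}{8} = -5032 + \frac{309}{8} = - \frac{39947}{8}$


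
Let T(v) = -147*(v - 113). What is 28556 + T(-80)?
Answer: 56927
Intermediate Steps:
T(v) = 16611 - 147*v (T(v) = -147*(-113 + v) = 16611 - 147*v)
28556 + T(-80) = 28556 + (16611 - 147*(-80)) = 28556 + (16611 + 11760) = 28556 + 28371 = 56927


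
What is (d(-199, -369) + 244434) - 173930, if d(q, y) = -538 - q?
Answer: 70165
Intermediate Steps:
(d(-199, -369) + 244434) - 173930 = ((-538 - 1*(-199)) + 244434) - 173930 = ((-538 + 199) + 244434) - 173930 = (-339 + 244434) - 173930 = 244095 - 173930 = 70165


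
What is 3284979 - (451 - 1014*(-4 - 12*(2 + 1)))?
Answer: 3243968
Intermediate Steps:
3284979 - (451 - 1014*(-4 - 12*(2 + 1))) = 3284979 - (451 - 1014*(-4 - 12*3)) = 3284979 - (451 - 1014*(-4 - 36)) = 3284979 - (451 - 1014*(-40)) = 3284979 - (451 + 40560) = 3284979 - 1*41011 = 3284979 - 41011 = 3243968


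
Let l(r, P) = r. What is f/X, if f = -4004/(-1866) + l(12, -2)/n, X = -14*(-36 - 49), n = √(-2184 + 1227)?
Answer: 143/79305 - 2*I*√957/189805 ≈ 0.0018032 - 0.00032597*I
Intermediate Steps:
n = I*√957 (n = √(-957) = I*√957 ≈ 30.935*I)
X = 1190 (X = -14*(-85) = 1190)
f = 2002/933 - 4*I*√957/319 (f = -4004/(-1866) + 12/((I*√957)) = -4004*(-1/1866) + 12*(-I*√957/957) = 2002/933 - 4*I*√957/319 ≈ 2.1458 - 0.38791*I)
f/X = (2002/933 - 4*I*√957/319)/1190 = (2002/933 - 4*I*√957/319)*(1/1190) = 143/79305 - 2*I*√957/189805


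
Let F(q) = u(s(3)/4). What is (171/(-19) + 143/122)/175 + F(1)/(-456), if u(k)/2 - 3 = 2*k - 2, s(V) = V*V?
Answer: -67033/973560 ≈ -0.068853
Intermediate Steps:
s(V) = V²
u(k) = 2 + 4*k (u(k) = 6 + 2*(2*k - 2) = 6 + 2*(-2 + 2*k) = 6 + (-4 + 4*k) = 2 + 4*k)
F(q) = 11 (F(q) = 2 + 4*(3²/4) = 2 + 4*(9*(¼)) = 2 + 4*(9/4) = 2 + 9 = 11)
(171/(-19) + 143/122)/175 + F(1)/(-456) = (171/(-19) + 143/122)/175 + 11/(-456) = (171*(-1/19) + 143*(1/122))*(1/175) + 11*(-1/456) = (-9 + 143/122)*(1/175) - 11/456 = -955/122*1/175 - 11/456 = -191/4270 - 11/456 = -67033/973560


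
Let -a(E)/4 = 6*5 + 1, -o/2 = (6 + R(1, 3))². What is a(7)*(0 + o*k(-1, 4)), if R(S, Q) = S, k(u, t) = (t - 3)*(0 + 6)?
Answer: 72912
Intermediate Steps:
k(u, t) = -18 + 6*t (k(u, t) = (-3 + t)*6 = -18 + 6*t)
o = -98 (o = -2*(6 + 1)² = -2*7² = -2*49 = -98)
a(E) = -124 (a(E) = -4*(6*5 + 1) = -4*(30 + 1) = -4*31 = -124)
a(7)*(0 + o*k(-1, 4)) = -124*(0 - 98*(-18 + 6*4)) = -124*(0 - 98*(-18 + 24)) = -124*(0 - 98*6) = -124*(0 - 588) = -124*(-588) = 72912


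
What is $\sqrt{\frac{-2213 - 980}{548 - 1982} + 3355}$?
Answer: $\frac{\sqrt{6903653142}}{1434} \approx 57.942$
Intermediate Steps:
$\sqrt{\frac{-2213 - 980}{548 - 1982} + 3355} = \sqrt{- \frac{3193}{-1434} + 3355} = \sqrt{\left(-3193\right) \left(- \frac{1}{1434}\right) + 3355} = \sqrt{\frac{3193}{1434} + 3355} = \sqrt{\frac{4814263}{1434}} = \frac{\sqrt{6903653142}}{1434}$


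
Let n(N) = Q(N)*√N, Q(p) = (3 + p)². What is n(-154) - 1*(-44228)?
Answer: 44228 + 22801*I*√154 ≈ 44228.0 + 2.8295e+5*I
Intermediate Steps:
n(N) = √N*(3 + N)² (n(N) = (3 + N)²*√N = √N*(3 + N)²)
n(-154) - 1*(-44228) = √(-154)*(3 - 154)² - 1*(-44228) = (I*√154)*(-151)² + 44228 = (I*√154)*22801 + 44228 = 22801*I*√154 + 44228 = 44228 + 22801*I*√154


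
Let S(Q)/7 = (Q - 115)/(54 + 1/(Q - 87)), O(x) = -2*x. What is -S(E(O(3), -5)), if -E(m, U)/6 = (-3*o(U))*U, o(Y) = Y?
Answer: -851235/19603 ≈ -43.424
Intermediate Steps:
E(m, U) = 18*U² (E(m, U) = -6*(-3*U)*U = -(-18)*U² = 18*U²)
S(Q) = 7*(-115 + Q)/(54 + 1/(-87 + Q)) (S(Q) = 7*((Q - 115)/(54 + 1/(Q - 87))) = 7*((-115 + Q)/(54 + 1/(-87 + Q))) = 7*(-115 + Q)/(54 + 1/(-87 + Q)))
-S(E(O(3), -5)) = -7*(10005 + (18*(-5)²)² - 3636*(-5)²)/(-4697 + 54*(18*(-5)²)) = -7*(10005 + (18*25)² - 3636*25)/(-4697 + 54*(18*25)) = -7*(10005 + 450² - 202*450)/(-4697 + 54*450) = -7*(10005 + 202500 - 90900)/(-4697 + 24300) = -7*121605/19603 = -1*851235/19603 = -851235/19603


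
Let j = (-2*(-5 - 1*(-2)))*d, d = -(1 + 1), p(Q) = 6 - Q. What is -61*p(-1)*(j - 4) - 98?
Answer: 6734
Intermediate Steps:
d = -2 (d = -1*2 = -2)
j = -12 (j = -2*(-5 - 1*(-2))*(-2) = -2*(-5 + 2)*(-2) = -2*(-3)*(-2) = 6*(-2) = -12)
-61*p(-1)*(j - 4) - 98 = -61*(6 - 1*(-1))*(-12 - 4) - 98 = -61*(6 + 1)*(-16) - 98 = -427*(-16) - 98 = -61*(-112) - 98 = 6832 - 98 = 6734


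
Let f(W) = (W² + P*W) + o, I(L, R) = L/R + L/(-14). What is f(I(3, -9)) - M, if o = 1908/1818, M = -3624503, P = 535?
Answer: 645703995095/178164 ≈ 3.6242e+6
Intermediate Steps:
I(L, R) = -L/14 + L/R (I(L, R) = L/R + L*(-1/14) = L/R - L/14 = -L/14 + L/R)
o = 106/101 (o = 1908*(1/1818) = 106/101 ≈ 1.0495)
f(W) = 106/101 + W² + 535*W (f(W) = (W² + 535*W) + 106/101 = 106/101 + W² + 535*W)
f(I(3, -9)) - M = (106/101 + (-1/14*3 + 3/(-9))² + 535*(-1/14*3 + 3/(-9))) - 1*(-3624503) = (106/101 + (-3/14 + 3*(-⅑))² + 535*(-3/14 + 3*(-⅑))) + 3624503 = (106/101 + (-3/14 - ⅓)² + 535*(-3/14 - ⅓)) + 3624503 = (106/101 + (-23/42)² + 535*(-23/42)) + 3624503 = (106/101 + 529/1764 - 12305/42) + 3624503 = -51957397/178164 + 3624503 = 645703995095/178164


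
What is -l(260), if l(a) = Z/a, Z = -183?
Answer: 183/260 ≈ 0.70385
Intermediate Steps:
l(a) = -183/a
-l(260) = -(-183)/260 = -1*(-183/260) = 183/260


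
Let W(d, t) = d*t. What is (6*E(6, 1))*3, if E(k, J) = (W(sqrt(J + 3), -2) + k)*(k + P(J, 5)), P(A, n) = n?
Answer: 396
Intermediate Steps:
E(k, J) = (5 + k)*(k - 2*sqrt(3 + J)) (E(k, J) = (sqrt(J + 3)*(-2) + k)*(k + 5) = (sqrt(3 + J)*(-2) + k)*(5 + k) = (-2*sqrt(3 + J) + k)*(5 + k) = (k - 2*sqrt(3 + J))*(5 + k) = (5 + k)*(k - 2*sqrt(3 + J)))
(6*E(6, 1))*3 = (6*(6**2 - 10*sqrt(3 + 1) + 5*6 - 2*6*sqrt(3 + 1)))*3 = (6*(36 - 10*sqrt(4) + 30 - 2*6*sqrt(4)))*3 = (6*(36 - 10*2 + 30 - 2*6*2))*3 = (6*(36 - 20 + 30 - 24))*3 = (6*22)*3 = 132*3 = 396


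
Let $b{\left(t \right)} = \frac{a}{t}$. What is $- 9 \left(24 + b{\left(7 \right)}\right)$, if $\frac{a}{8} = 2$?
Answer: $- \frac{1656}{7} \approx -236.57$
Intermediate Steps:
$a = 16$ ($a = 8 \cdot 2 = 16$)
$b{\left(t \right)} = \frac{16}{t}$
$- 9 \left(24 + b{\left(7 \right)}\right) = - 9 \left(24 + \frac{16}{7}\right) = \left(-9\right) \frac{184}{7} = - \frac{1656}{7}$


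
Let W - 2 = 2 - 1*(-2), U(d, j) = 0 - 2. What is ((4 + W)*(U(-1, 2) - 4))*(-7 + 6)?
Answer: 60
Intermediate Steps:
U(d, j) = -2
W = 6 (W = 2 + (2 - 1*(-2)) = 2 + (2 + 2) = 2 + 4 = 6)
((4 + W)*(U(-1, 2) - 4))*(-7 + 6) = ((4 + 6)*(-2 - 4))*(-7 + 6) = (10*(-6))*(-1) = -60*(-1) = 60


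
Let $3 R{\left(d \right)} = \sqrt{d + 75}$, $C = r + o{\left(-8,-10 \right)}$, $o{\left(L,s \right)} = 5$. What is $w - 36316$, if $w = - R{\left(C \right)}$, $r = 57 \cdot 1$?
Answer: $-36316 - \frac{\sqrt{137}}{3} \approx -36320.0$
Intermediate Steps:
$r = 57$
$C = 62$ ($C = 57 + 5 = 62$)
$R{\left(d \right)} = \frac{\sqrt{75 + d}}{3}$ ($R{\left(d \right)} = \frac{\sqrt{d + 75}}{3} = \frac{\sqrt{75 + d}}{3}$)
$w = - \frac{\sqrt{137}}{3}$ ($w = - \frac{\sqrt{75 + 62}}{3} = - \frac{\sqrt{137}}{3} \approx -3.9016$)
$w - 36316 = - \frac{\sqrt{137}}{3} - 36316 = -36316 - \frac{\sqrt{137}}{3}$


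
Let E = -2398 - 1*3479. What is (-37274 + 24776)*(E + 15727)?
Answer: -123105300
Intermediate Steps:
E = -5877 (E = -2398 - 3479 = -5877)
(-37274 + 24776)*(E + 15727) = (-37274 + 24776)*(-5877 + 15727) = -12498*9850 = -123105300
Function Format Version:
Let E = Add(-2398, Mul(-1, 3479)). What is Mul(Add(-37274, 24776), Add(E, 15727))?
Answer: -123105300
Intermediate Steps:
E = -5877 (E = Add(-2398, -3479) = -5877)
Mul(Add(-37274, 24776), Add(E, 15727)) = Mul(Add(-37274, 24776), Add(-5877, 15727)) = Mul(-12498, 9850) = -123105300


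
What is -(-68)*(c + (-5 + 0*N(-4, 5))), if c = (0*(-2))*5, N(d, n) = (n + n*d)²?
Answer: -340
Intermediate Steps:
N(d, n) = (n + d*n)²
c = 0 (c = 0*5 = 0)
-(-68)*(c + (-5 + 0*N(-4, 5))) = -(-68)*(0 + (-5 + 0*(5²*(1 - 4)²))) = -(-68)*(0 + (-5 + 0*(25*(-3)²))) = -(-68)*(0 + (-5 + 0*(25*9))) = -(-68)*(0 + (-5 + 0*225)) = -(-68)*(0 + (-5 + 0)) = -(-68)*(0 - 5) = -(-68)*(-5) = -1*340 = -340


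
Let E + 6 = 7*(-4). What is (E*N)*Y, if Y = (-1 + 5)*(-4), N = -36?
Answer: -19584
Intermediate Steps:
E = -34 (E = -6 + 7*(-4) = -6 - 28 = -34)
Y = -16 (Y = 4*(-4) = -16)
(E*N)*Y = -34*(-36)*(-16) = 1224*(-16) = -19584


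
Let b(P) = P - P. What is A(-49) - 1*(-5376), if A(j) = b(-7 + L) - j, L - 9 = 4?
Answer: 5425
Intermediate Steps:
L = 13 (L = 9 + 4 = 13)
b(P) = 0
A(j) = -j (A(j) = 0 - j = -j)
A(-49) - 1*(-5376) = -1*(-49) - 1*(-5376) = 49 + 5376 = 5425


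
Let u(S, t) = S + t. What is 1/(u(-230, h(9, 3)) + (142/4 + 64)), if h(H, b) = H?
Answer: -2/243 ≈ -0.0082304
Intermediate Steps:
1/(u(-230, h(9, 3)) + (142/4 + 64)) = 1/((-230 + 9) + (142/4 + 64)) = 1/(-221 + ((¼)*142 + 64)) = 1/(-221 + (71/2 + 64)) = 1/(-221 + 199/2) = 1/(-243/2) = -2/243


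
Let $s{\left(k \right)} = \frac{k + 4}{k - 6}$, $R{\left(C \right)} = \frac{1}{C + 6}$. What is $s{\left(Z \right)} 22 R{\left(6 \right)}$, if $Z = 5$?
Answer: $- \frac{33}{2} \approx -16.5$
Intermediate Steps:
$R{\left(C \right)} = \frac{1}{6 + C}$
$s{\left(k \right)} = \frac{4 + k}{-6 + k}$
$s{\left(Z \right)} 22 R{\left(6 \right)} = \frac{\frac{4 + 5}{-6 + 5} \cdot 22}{6 + 6} = \frac{\frac{1}{-1} \cdot 9 \cdot 22}{12} = \left(-1\right) 9 \cdot 22 \cdot \frac{1}{12} = \left(-9\right) 22 \cdot \frac{1}{12} = \left(-198\right) \frac{1}{12} = - \frac{33}{2}$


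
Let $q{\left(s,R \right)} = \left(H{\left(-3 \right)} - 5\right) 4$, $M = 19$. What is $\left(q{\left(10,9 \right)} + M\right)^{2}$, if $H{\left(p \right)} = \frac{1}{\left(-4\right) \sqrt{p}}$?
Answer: $\frac{\left(-3 + i \sqrt{3}\right)^{2}}{9} \approx 0.66667 - 1.1547 i$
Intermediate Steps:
$H{\left(p \right)} = - \frac{1}{4 \sqrt{p}}$
$q{\left(s,R \right)} = -20 + \frac{i \sqrt{3}}{3}$ ($q{\left(s,R \right)} = \left(- \frac{1}{4 i \sqrt{3}} - 5\right) 4 = \left(- \frac{\left(- \frac{1}{3}\right) i \sqrt{3}}{4} - 5\right) 4 = \left(\frac{i \sqrt{3}}{12} - 5\right) 4 = \left(-5 + \frac{i \sqrt{3}}{12}\right) 4 = -20 + \frac{i \sqrt{3}}{3}$)
$\left(q{\left(10,9 \right)} + M\right)^{2} = \left(\left(-20 + \frac{i \sqrt{3}}{3}\right) + 19\right)^{2} = \left(-1 + \frac{i \sqrt{3}}{3}\right)^{2}$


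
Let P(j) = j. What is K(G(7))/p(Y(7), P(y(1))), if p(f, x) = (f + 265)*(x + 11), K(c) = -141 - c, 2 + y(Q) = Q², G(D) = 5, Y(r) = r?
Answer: -73/1360 ≈ -0.053676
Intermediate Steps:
y(Q) = -2 + Q²
p(f, x) = (11 + x)*(265 + f) (p(f, x) = (265 + f)*(11 + x) = (11 + x)*(265 + f))
K(G(7))/p(Y(7), P(y(1))) = (-141 - 1*5)/(2915 + 11*7 + 265*(-2 + 1²) + 7*(-2 + 1²)) = (-141 - 5)/(2915 + 77 + 265*(-2 + 1) + 7*(-2 + 1)) = -146/(2915 + 77 + 265*(-1) + 7*(-1)) = -146/(2915 + 77 - 265 - 7) = -146/2720 = -146*1/2720 = -73/1360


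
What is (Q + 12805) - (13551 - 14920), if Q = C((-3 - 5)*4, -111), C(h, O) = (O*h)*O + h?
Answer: -380130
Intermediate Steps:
C(h, O) = h + h*O² (C(h, O) = h*O² + h = h + h*O²)
Q = -394304 (Q = ((-3 - 5)*4)*(1 + (-111)²) = (-8*4)*(1 + 12321) = -32*12322 = -394304)
(Q + 12805) - (13551 - 14920) = (-394304 + 12805) - (13551 - 14920) = -381499 - 1*(-1369) = -381499 + 1369 = -380130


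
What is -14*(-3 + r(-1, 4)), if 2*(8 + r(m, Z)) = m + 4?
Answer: 133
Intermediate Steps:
r(m, Z) = -6 + m/2 (r(m, Z) = -8 + (m + 4)/2 = -8 + (4 + m)/2 = -8 + (2 + m/2) = -6 + m/2)
-14*(-3 + r(-1, 4)) = -14*(-3 + (-6 + (½)*(-1))) = -14*(-3 + (-6 - ½)) = -14*(-3 - 13/2) = -14*(-19/2) = 133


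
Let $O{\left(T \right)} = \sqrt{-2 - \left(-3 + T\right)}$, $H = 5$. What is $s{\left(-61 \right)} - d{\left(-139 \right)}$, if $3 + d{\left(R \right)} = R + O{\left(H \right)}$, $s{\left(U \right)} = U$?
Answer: $81 - 2 i \approx 81.0 - 2.0 i$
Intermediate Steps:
$O{\left(T \right)} = \sqrt{1 - T}$
$d{\left(R \right)} = -3 + R + 2 i$ ($d{\left(R \right)} = -3 + \left(R + \sqrt{1 - 5}\right) = -3 + \left(R + \sqrt{-4}\right) = -3 + \left(R + 2 i\right) = -3 + R + 2 i$)
$s{\left(-61 \right)} - d{\left(-139 \right)} = -61 - \left(-3 - 139 + 2 i\right) = -61 - \left(-142 + 2 i\right) = -61 + \left(142 - 2 i\right) = 81 - 2 i$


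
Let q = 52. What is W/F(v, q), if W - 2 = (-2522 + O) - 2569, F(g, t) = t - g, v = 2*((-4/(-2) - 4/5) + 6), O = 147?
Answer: -12355/94 ≈ -131.44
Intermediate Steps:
v = 72/5 (v = 2*((-4*(-½) - 4*⅕) + 6) = 2*((2 - ⅘) + 6) = 2*(6/5 + 6) = 2*(36/5) = 72/5 ≈ 14.400)
W = -4942 (W = 2 + ((-2522 + 147) - 2569) = 2 + (-2375 - 2569) = 2 - 4944 = -4942)
W/F(v, q) = -4942/(52 - 1*72/5) = -4942/(52 - 72/5) = -4942/188/5 = -4942*5/188 = -12355/94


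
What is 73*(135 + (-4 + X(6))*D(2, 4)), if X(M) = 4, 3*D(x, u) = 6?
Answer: 9855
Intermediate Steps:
D(x, u) = 2 (D(x, u) = (⅓)*6 = 2)
73*(135 + (-4 + X(6))*D(2, 4)) = 73*(135 + (-4 + 4)*2) = 73*(135 + 0*2) = 73*(135 + 0) = 73*135 = 9855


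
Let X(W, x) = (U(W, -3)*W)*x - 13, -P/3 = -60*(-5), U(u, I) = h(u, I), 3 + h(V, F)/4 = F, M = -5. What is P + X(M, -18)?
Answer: -3073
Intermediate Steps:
h(V, F) = -12 + 4*F
U(u, I) = -12 + 4*I
P = -900 (P = -(-180)*(-5) = -3*300 = -900)
X(W, x) = -13 - 24*W*x (X(W, x) = ((-12 + 4*(-3))*W)*x - 13 = ((-12 - 12)*W)*x - 13 = (-24*W)*x - 13 = -24*W*x - 13 = -13 - 24*W*x)
P + X(M, -18) = -900 + (-13 - 24*(-5)*(-18)) = -900 + (-13 - 2160) = -900 - 2173 = -3073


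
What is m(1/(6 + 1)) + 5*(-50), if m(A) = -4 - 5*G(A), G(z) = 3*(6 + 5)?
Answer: -419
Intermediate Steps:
G(z) = 33 (G(z) = 3*11 = 33)
m(A) = -169 (m(A) = -4 - 5*33 = -4 - 165 = -169)
m(1/(6 + 1)) + 5*(-50) = -169 + 5*(-50) = -169 - 250 = -419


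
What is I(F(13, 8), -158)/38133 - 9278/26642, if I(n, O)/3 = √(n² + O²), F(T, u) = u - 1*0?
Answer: -4639/13321 + 2*√6257/12711 ≈ -0.33580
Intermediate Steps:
F(T, u) = u (F(T, u) = u + 0 = u)
I(n, O) = 3*√(O² + n²) (I(n, O) = 3*√(n² + O²) = 3*√(O² + n²))
I(F(13, 8), -158)/38133 - 9278/26642 = (3*√((-158)² + 8²))/38133 - 9278/26642 = (3*√(24964 + 64))*(1/38133) - 9278*1/26642 = (3*√25028)*(1/38133) - 4639/13321 = (3*(2*√6257))*(1/38133) - 4639/13321 = (6*√6257)*(1/38133) - 4639/13321 = 2*√6257/12711 - 4639/13321 = -4639/13321 + 2*√6257/12711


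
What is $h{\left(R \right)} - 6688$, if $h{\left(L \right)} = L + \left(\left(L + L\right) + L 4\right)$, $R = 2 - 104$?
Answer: $-7402$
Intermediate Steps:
$R = -102$ ($R = 2 - 104 = -102$)
$h{\left(L \right)} = 7 L$ ($h{\left(L \right)} = L + \left(2 L + 4 L\right) = L + 6 L = 7 L$)
$h{\left(R \right)} - 6688 = 7 \left(-102\right) - 6688 = -714 - 6688 = -7402$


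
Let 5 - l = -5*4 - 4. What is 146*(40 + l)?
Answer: 10074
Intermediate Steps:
l = 29 (l = 5 - (-5*4 - 4) = 5 - (-20 - 4) = 5 - 1*(-24) = 5 + 24 = 29)
146*(40 + l) = 146*(40 + 29) = 146*69 = 10074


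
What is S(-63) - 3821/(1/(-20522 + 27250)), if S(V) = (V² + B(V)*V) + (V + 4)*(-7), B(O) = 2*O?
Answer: -25695368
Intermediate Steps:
S(V) = -28 - 7*V + 3*V² (S(V) = (V² + (2*V)*V) + (V + 4)*(-7) = (V² + 2*V²) + (4 + V)*(-7) = 3*V² + (-28 - 7*V) = -28 - 7*V + 3*V²)
S(-63) - 3821/(1/(-20522 + 27250)) = (-28 - 7*(-63) + 3*(-63)²) - 3821/(1/(-20522 + 27250)) = (-28 + 441 + 3*3969) - 3821/(1/6728) = (-28 + 441 + 11907) - 3821/1/6728 = 12320 - 3821*6728 = 12320 - 25707688 = -25695368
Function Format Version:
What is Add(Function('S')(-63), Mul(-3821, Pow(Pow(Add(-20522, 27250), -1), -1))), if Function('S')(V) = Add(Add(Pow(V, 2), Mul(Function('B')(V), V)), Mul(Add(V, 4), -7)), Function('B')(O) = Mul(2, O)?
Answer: -25695368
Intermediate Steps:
Function('S')(V) = Add(-28, Mul(-7, V), Mul(3, Pow(V, 2))) (Function('S')(V) = Add(Add(Pow(V, 2), Mul(Mul(2, V), V)), Mul(Add(V, 4), -7)) = Add(Add(Pow(V, 2), Mul(2, Pow(V, 2))), Mul(Add(4, V), -7)) = Add(Mul(3, Pow(V, 2)), Add(-28, Mul(-7, V))) = Add(-28, Mul(-7, V), Mul(3, Pow(V, 2))))
Add(Function('S')(-63), Mul(-3821, Pow(Pow(Add(-20522, 27250), -1), -1))) = Add(Add(-28, Mul(-7, -63), Mul(3, Pow(-63, 2))), Mul(-3821, Pow(Pow(Add(-20522, 27250), -1), -1))) = Add(Add(-28, 441, Mul(3, 3969)), Mul(-3821, Pow(Pow(6728, -1), -1))) = Add(Add(-28, 441, 11907), Mul(-3821, Pow(Rational(1, 6728), -1))) = Add(12320, Mul(-3821, 6728)) = Add(12320, -25707688) = -25695368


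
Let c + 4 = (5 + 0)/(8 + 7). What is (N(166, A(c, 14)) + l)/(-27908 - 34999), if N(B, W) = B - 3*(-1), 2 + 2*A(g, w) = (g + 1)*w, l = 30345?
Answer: -30514/62907 ≈ -0.48507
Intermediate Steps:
c = -11/3 (c = -4 + (5 + 0)/(8 + 7) = -4 + 5/15 = -4 + 5*(1/15) = -4 + ⅓ = -11/3 ≈ -3.6667)
A(g, w) = -1 + w*(1 + g)/2 (A(g, w) = -1 + ((g + 1)*w)/2 = -1 + ((1 + g)*w)/2 = -1 + (w*(1 + g))/2 = -1 + w*(1 + g)/2)
N(B, W) = 3 + B (N(B, W) = B + 3 = 3 + B)
(N(166, A(c, 14)) + l)/(-27908 - 34999) = ((3 + 166) + 30345)/(-27908 - 34999) = (169 + 30345)/(-62907) = 30514*(-1/62907) = -30514/62907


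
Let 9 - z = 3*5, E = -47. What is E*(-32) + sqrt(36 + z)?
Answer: 1504 + sqrt(30) ≈ 1509.5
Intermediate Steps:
z = -6 (z = 9 - 3*5 = 9 - 1*15 = 9 - 15 = -6)
E*(-32) + sqrt(36 + z) = -47*(-32) + sqrt(36 - 6) = 1504 + sqrt(30)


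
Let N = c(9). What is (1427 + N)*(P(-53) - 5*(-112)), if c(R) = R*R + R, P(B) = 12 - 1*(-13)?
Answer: 887445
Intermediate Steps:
P(B) = 25 (P(B) = 12 + 13 = 25)
c(R) = R + R² (c(R) = R² + R = R + R²)
N = 90 (N = 9*(1 + 9) = 9*10 = 90)
(1427 + N)*(P(-53) - 5*(-112)) = (1427 + 90)*(25 - 5*(-112)) = 1517*(25 + 560) = 1517*585 = 887445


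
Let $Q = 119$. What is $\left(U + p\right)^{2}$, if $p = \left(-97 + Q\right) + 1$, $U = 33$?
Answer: $3136$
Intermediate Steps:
$p = 23$ ($p = \left(-97 + 119\right) + 1 = 22 + 1 = 23$)
$\left(U + p\right)^{2} = \left(33 + 23\right)^{2} = 56^{2} = 3136$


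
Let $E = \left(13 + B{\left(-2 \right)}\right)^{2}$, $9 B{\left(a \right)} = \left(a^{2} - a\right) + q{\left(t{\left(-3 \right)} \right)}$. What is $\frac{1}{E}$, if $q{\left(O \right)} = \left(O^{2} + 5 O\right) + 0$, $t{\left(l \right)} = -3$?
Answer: $\frac{1}{169} \approx 0.0059172$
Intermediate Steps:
$q{\left(O \right)} = O^{2} + 5 O$
$B{\left(a \right)} = - \frac{2}{3} - \frac{a}{9} + \frac{a^{2}}{9}$ ($B{\left(a \right)} = \frac{\left(a^{2} - a\right) - 3 \left(5 - 3\right)}{9} = \frac{\left(a^{2} - a\right) - 6}{9} = \frac{-6 + a^{2} - a}{9} = - \frac{2}{3} - \frac{a}{9} + \frac{a^{2}}{9}$)
$E = 169$ ($E = \left(13 - \left(\frac{4}{9} - \frac{4}{9}\right)\right)^{2} = \left(13 + \left(- \frac{2}{3} + \frac{2}{9} + \frac{1}{9} \cdot 4\right)\right)^{2} = \left(13 + \left(- \frac{2}{3} + \frac{2}{9} + \frac{4}{9}\right)\right)^{2} = \left(13 + 0\right)^{2} = 13^{2} = 169$)
$\frac{1}{E} = \frac{1}{169}$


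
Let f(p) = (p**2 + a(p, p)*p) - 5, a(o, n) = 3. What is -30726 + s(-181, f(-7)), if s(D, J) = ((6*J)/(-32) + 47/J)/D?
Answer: -2046596573/66608 ≈ -30726.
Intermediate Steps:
f(p) = -5 + p**2 + 3*p (f(p) = (p**2 + 3*p) - 5 = -5 + p**2 + 3*p)
s(D, J) = (47/J - 3*J/16)/D (s(D, J) = ((6*J)*(-1/32) + 47/J)/D = (-3*J/16 + 47/J)/D = (47/J - 3*J/16)/D)
-30726 + s(-181, f(-7)) = -30726 + (1/16)*(752 - 3*(-5 + (-7)**2 + 3*(-7))**2)/(-181*(-5 + (-7)**2 + 3*(-7))) = -30726 + (1/16)*(-1/181)*(752 - 3*(-5 + 49 - 21)**2)/(-5 + 49 - 21) = -30726 + (1/16)*(-1/181)*(752 - 3*23**2)/23 = -30726 + (1/16)*(-1/181)*(1/23)*(752 - 3*529) = -30726 + (1/16)*(-1/181)*(1/23)*(752 - 1587) = -30726 + (1/16)*(-1/181)*(1/23)*(-835) = -30726 + 835/66608 = -2046596573/66608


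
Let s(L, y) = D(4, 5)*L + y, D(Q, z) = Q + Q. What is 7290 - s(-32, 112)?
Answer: 7434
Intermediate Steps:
D(Q, z) = 2*Q
s(L, y) = y + 8*L (s(L, y) = (2*4)*L + y = 8*L + y = y + 8*L)
7290 - s(-32, 112) = 7290 - (112 + 8*(-32)) = 7290 - (112 - 256) = 7290 - 1*(-144) = 7290 + 144 = 7434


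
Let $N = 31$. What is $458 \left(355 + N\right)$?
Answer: $176788$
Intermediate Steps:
$458 \left(355 + N\right) = 458 \left(355 + 31\right) = 458 \cdot 386 = 176788$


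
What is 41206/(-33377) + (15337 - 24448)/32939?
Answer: -1661382281/1099405003 ≈ -1.5112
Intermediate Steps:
41206/(-33377) + (15337 - 24448)/32939 = 41206*(-1/33377) - 9111*1/32939 = -41206/33377 - 9111/32939 = -1661382281/1099405003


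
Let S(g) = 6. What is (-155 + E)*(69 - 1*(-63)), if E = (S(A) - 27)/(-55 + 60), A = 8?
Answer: -105072/5 ≈ -21014.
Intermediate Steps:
E = -21/5 (E = (6 - 27)/(-55 + 60) = -21/5 ≈ -4.2000)
(-155 + E)*(69 - 1*(-63)) = (-155 - 21/5)*(69 - 1*(-63)) = -796*(69 + 63)/5 = -796/5*132 = -105072/5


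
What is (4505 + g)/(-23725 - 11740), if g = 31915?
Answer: -7284/7093 ≈ -1.0269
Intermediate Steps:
(4505 + g)/(-23725 - 11740) = (4505 + 31915)/(-23725 - 11740) = 36420/(-35465) = 36420*(-1/35465) = -7284/7093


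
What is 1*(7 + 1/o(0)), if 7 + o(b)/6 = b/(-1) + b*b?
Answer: 293/42 ≈ 6.9762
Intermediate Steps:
o(b) = -42 - 6*b + 6*b² (o(b) = -42 + 6*(b/(-1) + b*b) = -42 + 6*(b*(-1) + b²) = -42 + 6*(-b + b²) = -42 + 6*(b² - b) = -42 + (-6*b + 6*b²) = -42 - 6*b + 6*b²)
1*(7 + 1/o(0)) = 1*(7 + 1/(-42 - 6*0 + 6*0²)) = 1*(7 + 1/(-42 + 0 + 6*0)) = 1*(7 + 1/(-42 + 0 + 0)) = 1*(7 + 1/(-42)) = 1*(7 + 1*(-1/42)) = 1*(7 - 1/42) = 1*(293/42) = 293/42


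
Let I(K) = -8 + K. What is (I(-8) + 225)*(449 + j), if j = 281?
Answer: 152570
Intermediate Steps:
(I(-8) + 225)*(449 + j) = ((-8 - 8) + 225)*(449 + 281) = (-16 + 225)*730 = 209*730 = 152570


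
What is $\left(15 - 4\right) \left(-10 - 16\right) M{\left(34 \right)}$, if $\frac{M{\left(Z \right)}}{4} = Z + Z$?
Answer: $-77792$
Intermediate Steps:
$M{\left(Z \right)} = 8 Z$ ($M{\left(Z \right)} = 4 \left(Z + Z\right) = 4 \cdot 2 Z = 8 Z$)
$\left(15 - 4\right) \left(-10 - 16\right) M{\left(34 \right)} = \left(15 - 4\right) \left(-10 - 16\right) 8 \cdot 34 = 11 \left(-26\right) 272 = \left(-286\right) 272 = -77792$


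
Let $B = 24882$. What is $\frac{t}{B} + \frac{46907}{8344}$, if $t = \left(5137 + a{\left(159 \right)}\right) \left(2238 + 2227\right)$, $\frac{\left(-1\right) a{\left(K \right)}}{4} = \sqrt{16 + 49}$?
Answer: $\frac{1250331211}{1348152} - \frac{8930 \sqrt{65}}{12441} \approx 921.65$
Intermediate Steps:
$a{\left(K \right)} = - 4 \sqrt{65}$ ($a{\left(K \right)} = - 4 \sqrt{16 + 49} = - 4 \sqrt{65}$)
$t = 22936705 - 17860 \sqrt{65}$ ($t = \left(5137 - 4 \sqrt{65}\right) \left(2238 + 2227\right) = \left(5137 - 4 \sqrt{65}\right) 4465 = 22936705 - 17860 \sqrt{65} \approx 2.2793 \cdot 10^{7}$)
$\frac{t}{B} + \frac{46907}{8344} = \frac{22936705 - 17860 \sqrt{65}}{24882} + \frac{46907}{8344} = \left(22936705 - 17860 \sqrt{65}\right) \frac{1}{24882} + 46907 \cdot \frac{1}{8344} = \left(\frac{2085155}{2262} - \frac{8930 \sqrt{65}}{12441}\right) + \frac{6701}{1192} = \frac{1250331211}{1348152} - \frac{8930 \sqrt{65}}{12441}$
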